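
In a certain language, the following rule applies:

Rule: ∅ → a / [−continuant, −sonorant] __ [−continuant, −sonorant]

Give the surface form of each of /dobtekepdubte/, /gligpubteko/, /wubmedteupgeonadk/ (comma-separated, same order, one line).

dobatekepadubate, gligapubateko, wubmedateupageonadak

/dobtekepdubte/: /b/ and /t/ form a stop–stop cluster, so [a] is inserted between them. /p/ and /d/ form a stop–stop cluster, so [a] is inserted between them. /b/ and /t/ form a stop–stop cluster, so [a] is inserted between them. → [dobatekepadubate].
/gligpubteko/: /g/ and /p/ form a stop–stop cluster, so [a] is inserted between them. /b/ and /t/ form a stop–stop cluster, so [a] is inserted between them. → [gligapubateko].
/wubmedteupgeonadk/: /d/ and /t/ form a stop–stop cluster, so [a] is inserted between them. /p/ and /g/ form a stop–stop cluster, so [a] is inserted between them. /d/ and /k/ form a stop–stop cluster, so [a] is inserted between them. → [wubmedateupageonadak].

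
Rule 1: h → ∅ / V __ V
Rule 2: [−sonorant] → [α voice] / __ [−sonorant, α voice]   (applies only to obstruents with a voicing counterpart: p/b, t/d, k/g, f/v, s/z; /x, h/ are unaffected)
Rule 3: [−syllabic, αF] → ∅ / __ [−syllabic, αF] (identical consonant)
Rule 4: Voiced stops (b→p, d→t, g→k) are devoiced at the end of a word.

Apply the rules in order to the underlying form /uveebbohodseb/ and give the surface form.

Rule 1 (intervocalic h-deletion): /h/ occurs between vowels /o/ and /o/, so it deletes. /uveebbohodseb/ → uveebboodseb.
Rule 2 (regressive voicing assimilation): /d/ precedes the voiceless obstruent /s/, so it devoices to [t] by assimilation. /uveebboodseb/ → uveebbootseb.
Rule 3 (degemination): /bb/ is a geminate; the first /b/ deletes. /uveebbootseb/ → uveebootseb.
Rule 4 (final devoicing): /b/ is a voiced stop in word-final position, so it devoices to [p]. /uveebootseb/ → uveebootsep.

uveebootsep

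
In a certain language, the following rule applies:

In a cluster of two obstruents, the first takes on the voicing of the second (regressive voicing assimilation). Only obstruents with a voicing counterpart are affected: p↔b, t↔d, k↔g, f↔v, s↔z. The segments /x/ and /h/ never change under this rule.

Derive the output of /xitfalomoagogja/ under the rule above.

xitfalomoagogja

No segment of /xitfalomoagogja/ meets the structural description of the rule, so the form surfaces unchanged.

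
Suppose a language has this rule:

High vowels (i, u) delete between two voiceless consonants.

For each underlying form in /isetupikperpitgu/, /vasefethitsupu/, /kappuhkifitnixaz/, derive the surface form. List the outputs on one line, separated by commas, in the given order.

isetpkperptgu, vasefethtspu, kapphkftnixaz

/isetupikperpitgu/: /u/ is a high vowel flanked by voiceless consonants /t/ and /p/, so it deletes. /i/ is a high vowel flanked by voiceless consonants /p/ and /k/, so it deletes. /i/ is a high vowel flanked by voiceless consonants /p/ and /t/, so it deletes. → [isetpkperptgu].
/vasefethitsupu/: /i/ is a high vowel flanked by voiceless consonants /h/ and /t/, so it deletes. /u/ is a high vowel flanked by voiceless consonants /s/ and /p/, so it deletes. → [vasefethtspu].
/kappuhkifitnixaz/: /u/ is a high vowel flanked by voiceless consonants /p/ and /h/, so it deletes. /i/ is a high vowel flanked by voiceless consonants /k/ and /f/, so it deletes. /i/ is a high vowel flanked by voiceless consonants /f/ and /t/, so it deletes. → [kapphkftnixaz].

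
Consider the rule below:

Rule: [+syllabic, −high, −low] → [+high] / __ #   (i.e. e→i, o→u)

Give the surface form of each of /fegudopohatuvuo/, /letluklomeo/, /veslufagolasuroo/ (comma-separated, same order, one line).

/fegudopohatuvuo/: /o/ is a mid vowel in word-final position, so it raises to [u]. → [fegudopohatuvuu].
/letluklomeo/: /o/ is a mid vowel in word-final position, so it raises to [u]. → [letluklomeu].
/veslufagolasuroo/: /o/ is a mid vowel in word-final position, so it raises to [u]. → [veslufagolasurou].

fegudopohatuvuu, letluklomeu, veslufagolasurou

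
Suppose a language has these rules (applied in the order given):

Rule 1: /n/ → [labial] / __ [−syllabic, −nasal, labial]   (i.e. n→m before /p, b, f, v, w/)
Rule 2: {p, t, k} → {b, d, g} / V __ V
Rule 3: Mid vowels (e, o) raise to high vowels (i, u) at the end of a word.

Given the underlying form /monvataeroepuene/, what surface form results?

Rule 1 (nasal place assimilation): /n/ precedes the labial consonant /v/, so it assimilates in place to [m]. /monvataeroepuene/ → momvataeroepuene.
Rule 2 (intervocalic voicing): /t/ is a voiceless stop between vowels /a/ and /a/, so it voices to [d]. /p/ is a voiceless stop between vowels /e/ and /u/, so it voices to [b]. /momvataeroepuene/ → momvadaeroebuene.
Rule 3 (final vowel raising): /e/ is a mid vowel in word-final position, so it raises to [i]. /momvadaeroebuene/ → momvadaeroebueni.

momvadaeroebueni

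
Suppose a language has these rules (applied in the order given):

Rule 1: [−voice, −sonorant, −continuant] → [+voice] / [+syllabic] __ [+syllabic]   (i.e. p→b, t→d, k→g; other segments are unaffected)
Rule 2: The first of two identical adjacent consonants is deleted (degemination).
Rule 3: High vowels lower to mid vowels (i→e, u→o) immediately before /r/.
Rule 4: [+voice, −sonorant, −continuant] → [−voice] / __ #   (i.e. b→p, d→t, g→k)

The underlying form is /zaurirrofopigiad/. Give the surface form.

zaorerofobigiat

Rule 1 (intervocalic voicing): /p/ is a voiceless stop between vowels /o/ and /i/, so it voices to [b]. /zaurirrofopigiad/ → zaurirrofobigiad.
Rule 2 (degemination): /rr/ is a geminate; the first /r/ deletes. /zaurirrofobigiad/ → zaurirofobigiad.
Rule 3 (pre-rhotic lowering): /u/ is a high vowel immediately before /r/, so it lowers to [o]. /i/ is a high vowel immediately before /r/, so it lowers to [e]. /zaurirofobigiad/ → zaorerofobigiad.
Rule 4 (final devoicing): /d/ is a voiced stop in word-final position, so it devoices to [t]. /zaorerofobigiad/ → zaorerofobigiat.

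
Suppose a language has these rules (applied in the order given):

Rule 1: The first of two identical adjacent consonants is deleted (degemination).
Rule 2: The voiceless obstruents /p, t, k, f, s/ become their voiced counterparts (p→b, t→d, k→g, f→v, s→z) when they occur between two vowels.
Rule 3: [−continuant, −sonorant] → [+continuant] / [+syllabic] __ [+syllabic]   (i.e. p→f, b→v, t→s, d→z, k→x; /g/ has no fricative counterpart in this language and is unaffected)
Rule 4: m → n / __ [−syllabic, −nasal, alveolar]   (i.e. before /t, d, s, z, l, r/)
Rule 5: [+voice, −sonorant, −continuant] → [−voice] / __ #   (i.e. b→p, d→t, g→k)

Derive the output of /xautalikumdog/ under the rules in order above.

xauzaligundok

Rule 1 (degemination): no segment meets the environment; /xautalikumdog/ is unchanged.
Rule 2 (intervocalic voicing): /t/ is a voiceless obstruent between vowels /u/ and /a/, so it voices to [d]. /k/ is a voiceless obstruent between vowels /i/ and /u/, so it voices to [g]. /xautalikumdog/ → xaudaligumdog.
Rule 3 (intervocalic spirantization): /d/ is a stop between vowels /u/ and /a/, so it spirantizes to the fricative [z]. /xaudaligumdog/ → xauzaligumdog.
Rule 4 (nasal place assimilation): /m/ precedes the alveolar consonant /d/, so it assimilates in place to [n]. /xauzaligumdog/ → xauzaligundog.
Rule 5 (final devoicing): /g/ is a voiced stop in word-final position, so it devoices to [k]. /xauzaligundog/ → xauzaligundok.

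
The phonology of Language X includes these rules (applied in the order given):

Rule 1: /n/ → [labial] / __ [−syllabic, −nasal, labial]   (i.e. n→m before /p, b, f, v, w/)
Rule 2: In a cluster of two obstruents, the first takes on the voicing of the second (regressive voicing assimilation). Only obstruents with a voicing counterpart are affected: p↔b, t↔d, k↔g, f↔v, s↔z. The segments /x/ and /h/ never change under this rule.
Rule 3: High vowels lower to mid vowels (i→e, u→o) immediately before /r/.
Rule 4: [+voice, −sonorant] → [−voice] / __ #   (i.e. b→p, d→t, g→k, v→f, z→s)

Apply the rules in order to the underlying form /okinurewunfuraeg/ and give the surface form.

okinorewumforaek

Rule 1 (nasal place assimilation): /n/ precedes the labial consonant /f/, so it assimilates in place to [m]. /okinurewunfuraeg/ → okinurewumfuraeg.
Rule 2 (regressive voicing assimilation): no segment meets the environment; /okinurewumfuraeg/ is unchanged.
Rule 3 (pre-rhotic lowering): /u/ is a high vowel immediately before /r/, so it lowers to [o]. /u/ is a high vowel immediately before /r/, so it lowers to [o]. /okinurewumfuraeg/ → okinorewumforaeg.
Rule 4 (final devoicing): /g/ is a voiced obstruent in word-final position, so it devoices to [k]. /okinorewumforaeg/ → okinorewumforaek.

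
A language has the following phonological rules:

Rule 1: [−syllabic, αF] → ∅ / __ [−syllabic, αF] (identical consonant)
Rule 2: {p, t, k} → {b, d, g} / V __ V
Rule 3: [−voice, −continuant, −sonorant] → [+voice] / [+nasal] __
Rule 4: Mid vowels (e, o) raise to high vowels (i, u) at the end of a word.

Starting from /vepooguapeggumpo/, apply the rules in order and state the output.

vebooguabegumbu

Rule 1 (degemination): /gg/ is a geminate; the first /g/ deletes. /vepooguapeggumpo/ → vepooguapegumpo.
Rule 2 (intervocalic voicing): /p/ is a voiceless stop between vowels /e/ and /o/, so it voices to [b]. /p/ is a voiceless stop between vowels /a/ and /e/, so it voices to [b]. /vepooguapegumpo/ → vebooguabegumpo.
Rule 3 (post-nasal voicing): /p/ is a voiceless stop immediately after the nasal /m/, so it voices to [b]. /vebooguabegumpo/ → vebooguabegumbo.
Rule 4 (final vowel raising): /o/ is a mid vowel in word-final position, so it raises to [u]. /vebooguabegumbo/ → vebooguabegumbu.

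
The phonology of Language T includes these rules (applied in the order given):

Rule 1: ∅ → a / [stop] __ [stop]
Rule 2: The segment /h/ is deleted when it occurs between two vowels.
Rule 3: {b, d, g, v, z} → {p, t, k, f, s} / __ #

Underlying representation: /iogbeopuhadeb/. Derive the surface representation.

Rule 1 (stop-cluster a-epenthesis): /g/ and /b/ form a stop–stop cluster, so [a] is inserted between them. /iogbeopuhadeb/ → iogabeopuhadeb.
Rule 2 (intervocalic h-deletion): /h/ occurs between vowels /u/ and /a/, so it deletes. /iogabeopuhadeb/ → iogabeopuadeb.
Rule 3 (final devoicing): /b/ is a voiced obstruent in word-final position, so it devoices to [p]. /iogabeopuadeb/ → iogabeopuadep.

iogabeopuadep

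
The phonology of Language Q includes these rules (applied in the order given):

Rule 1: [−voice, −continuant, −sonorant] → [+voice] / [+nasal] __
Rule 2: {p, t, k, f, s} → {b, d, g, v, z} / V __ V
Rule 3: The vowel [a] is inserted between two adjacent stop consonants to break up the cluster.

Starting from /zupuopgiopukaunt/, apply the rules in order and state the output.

zubuopagiobugaund

Rule 1 (post-nasal voicing): /t/ is a voiceless stop immediately after the nasal /n/, so it voices to [d]. /zupuopgiopukaunt/ → zupuopgiopukaund.
Rule 2 (intervocalic voicing): /p/ is a voiceless obstruent between vowels /u/ and /u/, so it voices to [b]. /p/ is a voiceless obstruent between vowels /o/ and /u/, so it voices to [b]. /k/ is a voiceless obstruent between vowels /u/ and /a/, so it voices to [g]. /zupuopgiopukaund/ → zubuopgiobugaund.
Rule 3 (stop-cluster a-epenthesis): /p/ and /g/ form a stop–stop cluster, so [a] is inserted between them. /zubuopgiobugaund/ → zubuopagiobugaund.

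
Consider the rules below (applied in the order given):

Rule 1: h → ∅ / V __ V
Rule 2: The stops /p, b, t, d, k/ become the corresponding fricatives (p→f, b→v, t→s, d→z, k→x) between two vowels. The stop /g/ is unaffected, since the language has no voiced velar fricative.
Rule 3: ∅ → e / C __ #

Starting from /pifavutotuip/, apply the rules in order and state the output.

Rule 1 (intervocalic h-deletion): no segment meets the environment; /pifavutotuip/ is unchanged.
Rule 2 (intervocalic spirantization): /t/ is a stop between vowels /u/ and /o/, so it spirantizes to the fricative [s]. /t/ is a stop between vowels /o/ and /u/, so it spirantizes to the fricative [s]. /pifavutotuip/ → pifavusosuip.
Rule 3 (final e-epenthesis): the form ends in the consonant /p/, so [e] is inserted word-finally. /pifavusosuip/ → pifavusosuipe.

pifavusosuipe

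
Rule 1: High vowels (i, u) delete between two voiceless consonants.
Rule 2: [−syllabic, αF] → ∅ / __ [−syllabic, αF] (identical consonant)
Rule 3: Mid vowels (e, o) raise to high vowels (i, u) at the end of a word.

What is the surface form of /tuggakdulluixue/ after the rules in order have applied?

tugakduluixui

Rule 1 (high vowel syncope): no segment meets the environment; /tuggakdulluixue/ is unchanged.
Rule 2 (degemination): /gg/ is a geminate; the first /g/ deletes. /ll/ is a geminate; the first /l/ deletes. /tuggakdulluixue/ → tugakduluixue.
Rule 3 (final vowel raising): /e/ is a mid vowel in word-final position, so it raises to [i]. /tugakduluixue/ → tugakduluixui.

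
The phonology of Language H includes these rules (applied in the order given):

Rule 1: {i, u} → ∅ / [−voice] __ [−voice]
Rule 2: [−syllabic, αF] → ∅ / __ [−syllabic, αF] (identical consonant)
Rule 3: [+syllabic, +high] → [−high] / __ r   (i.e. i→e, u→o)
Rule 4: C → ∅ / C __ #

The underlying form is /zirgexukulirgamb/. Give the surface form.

Rule 1 (high vowel syncope): /u/ is a high vowel flanked by voiceless consonants /x/ and /k/, so it deletes. /zirgexukulirgamb/ → zirgexkulirgamb.
Rule 2 (degemination): no segment meets the environment; /zirgexkulirgamb/ is unchanged.
Rule 3 (pre-rhotic lowering): /i/ is a high vowel immediately before /r/, so it lowers to [e]. /i/ is a high vowel immediately before /r/, so it lowers to [e]. /zirgexkulirgamb/ → zergexkulergamb.
Rule 4 (final cluster simplification): /b/ is the second consonant of a word-final cluster /mb/, so it deletes. /zergexkulergamb/ → zergexkulergam.

zergexkulergam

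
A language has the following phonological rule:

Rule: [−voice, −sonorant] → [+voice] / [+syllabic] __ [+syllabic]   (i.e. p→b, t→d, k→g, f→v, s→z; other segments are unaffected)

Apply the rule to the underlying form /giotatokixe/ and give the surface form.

/t/ is a voiceless obstruent between vowels /o/ and /a/, so it voices to [d].
/t/ is a voiceless obstruent between vowels /a/ and /o/, so it voices to [d].
/k/ is a voiceless obstruent between vowels /o/ and /i/, so it voices to [g].
Surface form: [giodadogixe].

giodadogixe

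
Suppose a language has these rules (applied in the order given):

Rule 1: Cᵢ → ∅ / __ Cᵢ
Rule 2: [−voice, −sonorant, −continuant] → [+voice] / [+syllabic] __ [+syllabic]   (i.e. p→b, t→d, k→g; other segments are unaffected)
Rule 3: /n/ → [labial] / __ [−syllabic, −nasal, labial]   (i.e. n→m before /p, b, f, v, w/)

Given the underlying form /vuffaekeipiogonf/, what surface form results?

vufaegeibiogomf

Rule 1 (degemination): /ff/ is a geminate; the first /f/ deletes. /vuffaekeipiogonf/ → vufaekeipiogonf.
Rule 2 (intervocalic voicing): /k/ is a voiceless stop between vowels /e/ and /e/, so it voices to [g]. /p/ is a voiceless stop between vowels /i/ and /i/, so it voices to [b]. /vufaekeipiogonf/ → vufaegeibiogonf.
Rule 3 (nasal place assimilation): /n/ precedes the labial consonant /f/, so it assimilates in place to [m]. /vufaegeibiogonf/ → vufaegeibiogomf.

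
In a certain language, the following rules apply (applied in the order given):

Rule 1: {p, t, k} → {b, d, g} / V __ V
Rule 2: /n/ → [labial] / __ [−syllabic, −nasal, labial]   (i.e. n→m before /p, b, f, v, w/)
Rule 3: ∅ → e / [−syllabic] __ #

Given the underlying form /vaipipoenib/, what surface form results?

vaibiboenibe

Rule 1 (intervocalic voicing): /p/ is a voiceless stop between vowels /i/ and /i/, so it voices to [b]. /p/ is a voiceless stop between vowels /i/ and /o/, so it voices to [b]. /vaipipoenib/ → vaibiboenib.
Rule 2 (nasal place assimilation): no segment meets the environment; /vaibiboenib/ is unchanged.
Rule 3 (final e-epenthesis): the form ends in the consonant /b/, so [e] is inserted word-finally. /vaibiboenib/ → vaibiboenibe.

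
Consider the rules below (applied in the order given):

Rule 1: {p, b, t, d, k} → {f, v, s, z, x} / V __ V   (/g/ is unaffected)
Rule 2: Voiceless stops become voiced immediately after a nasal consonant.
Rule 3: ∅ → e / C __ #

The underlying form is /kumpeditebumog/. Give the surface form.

kumbezisevumoge

Rule 1 (intervocalic spirantization): /d/ is a stop between vowels /e/ and /i/, so it spirantizes to the fricative [z]. /t/ is a stop between vowels /i/ and /e/, so it spirantizes to the fricative [s]. /b/ is a stop between vowels /e/ and /u/, so it spirantizes to the fricative [v]. /kumpeditebumog/ → kumpezisevumog.
Rule 2 (post-nasal voicing): /p/ is a voiceless stop immediately after the nasal /m/, so it voices to [b]. /kumpezisevumog/ → kumbezisevumog.
Rule 3 (final e-epenthesis): the form ends in the consonant /g/, so [e] is inserted word-finally. /kumbezisevumog/ → kumbezisevumoge.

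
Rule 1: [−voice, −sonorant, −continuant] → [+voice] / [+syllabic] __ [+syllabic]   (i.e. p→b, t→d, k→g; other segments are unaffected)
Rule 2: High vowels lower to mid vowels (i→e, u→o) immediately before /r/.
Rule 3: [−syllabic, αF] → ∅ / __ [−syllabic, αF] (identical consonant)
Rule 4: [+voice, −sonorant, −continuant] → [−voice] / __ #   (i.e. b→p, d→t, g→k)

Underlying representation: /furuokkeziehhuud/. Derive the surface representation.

foruokeziehuut

Rule 1 (intervocalic voicing): no segment meets the environment; /furuokkeziehhuud/ is unchanged.
Rule 2 (pre-rhotic lowering): /u/ is a high vowel immediately before /r/, so it lowers to [o]. /furuokkeziehhuud/ → foruokkeziehhuud.
Rule 3 (degemination): /kk/ is a geminate; the first /k/ deletes. /hh/ is a geminate; the first /h/ deletes. /foruokkeziehhuud/ → foruokeziehuud.
Rule 4 (final devoicing): /d/ is a voiced stop in word-final position, so it devoices to [t]. /foruokeziehuud/ → foruokeziehuut.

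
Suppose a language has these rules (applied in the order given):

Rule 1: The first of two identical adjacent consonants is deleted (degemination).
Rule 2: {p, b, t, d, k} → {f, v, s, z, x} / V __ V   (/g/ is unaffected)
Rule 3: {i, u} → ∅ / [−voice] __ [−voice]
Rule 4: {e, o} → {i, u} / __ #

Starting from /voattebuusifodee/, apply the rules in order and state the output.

Rule 1 (degemination): /tt/ is a geminate; the first /t/ deletes. /voattebuusifodee/ → voatebuusifodee.
Rule 2 (intervocalic spirantization): /t/ is a stop between vowels /a/ and /e/, so it spirantizes to the fricative [s]. /b/ is a stop between vowels /e/ and /u/, so it spirantizes to the fricative [v]. /d/ is a stop between vowels /o/ and /e/, so it spirantizes to the fricative [z]. /voatebuusifodee/ → voasevuusifozee.
Rule 3 (high vowel syncope): /i/ is a high vowel flanked by voiceless consonants /s/ and /f/, so it deletes. /voasevuusifozee/ → voasevuusfozee.
Rule 4 (final vowel raising): /e/ is a mid vowel in word-final position, so it raises to [i]. /voasevuusfozee/ → voasevuusfozei.

voasevuusfozei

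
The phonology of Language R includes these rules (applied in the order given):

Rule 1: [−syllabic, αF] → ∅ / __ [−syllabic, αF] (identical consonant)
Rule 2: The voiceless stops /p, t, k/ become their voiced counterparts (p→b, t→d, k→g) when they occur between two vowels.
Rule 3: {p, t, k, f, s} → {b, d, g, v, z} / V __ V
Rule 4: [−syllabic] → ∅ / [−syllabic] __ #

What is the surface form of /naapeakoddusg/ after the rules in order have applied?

naabeagodus

Rule 1 (degemination): /dd/ is a geminate; the first /d/ deletes. /naapeakoddusg/ → naapeakodusg.
Rule 2 (intervocalic voicing): /p/ is a voiceless stop between vowels /a/ and /e/, so it voices to [b]. /k/ is a voiceless stop between vowels /a/ and /o/, so it voices to [g]. /naapeakodusg/ → naabeagodusg.
Rule 3 (intervocalic voicing): no segment meets the environment; /naabeagodusg/ is unchanged.
Rule 4 (final cluster simplification): /g/ is the second consonant of a word-final cluster /sg/, so it deletes. /naabeagodusg/ → naabeagodus.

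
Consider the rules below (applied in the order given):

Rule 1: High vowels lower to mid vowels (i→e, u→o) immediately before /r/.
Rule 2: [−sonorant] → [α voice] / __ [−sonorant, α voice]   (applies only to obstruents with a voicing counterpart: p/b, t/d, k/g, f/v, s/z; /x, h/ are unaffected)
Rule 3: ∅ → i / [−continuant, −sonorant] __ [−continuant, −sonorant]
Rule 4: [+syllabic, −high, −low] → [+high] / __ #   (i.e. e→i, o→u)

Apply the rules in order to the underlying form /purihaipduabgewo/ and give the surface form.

Rule 1 (pre-rhotic lowering): /u/ is a high vowel immediately before /r/, so it lowers to [o]. /purihaipduabgewo/ → porihaipduabgewo.
Rule 2 (regressive voicing assimilation): /p/ precedes the voiced obstruent /d/, so it voices to [b] by assimilation. /porihaipduabgewo/ → porihaibduabgewo.
Rule 3 (stop-cluster i-epenthesis): /b/ and /d/ form a stop–stop cluster, so [i] is inserted between them. /b/ and /g/ form a stop–stop cluster, so [i] is inserted between them. /porihaibduabgewo/ → porihaibiduabigewo.
Rule 4 (final vowel raising): /o/ is a mid vowel in word-final position, so it raises to [u]. /porihaibiduabigewo/ → porihaibiduabigewu.

porihaibiduabigewu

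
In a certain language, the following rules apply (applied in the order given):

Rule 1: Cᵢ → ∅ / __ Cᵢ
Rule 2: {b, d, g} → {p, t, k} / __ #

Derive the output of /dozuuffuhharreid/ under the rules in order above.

Rule 1 (degemination): /ff/ is a geminate; the first /f/ deletes. /hh/ is a geminate; the first /h/ deletes. /rr/ is a geminate; the first /r/ deletes. /dozuuffuhharreid/ → dozuufuhareid.
Rule 2 (final devoicing): /d/ is a voiced stop in word-final position, so it devoices to [t]. /dozuufuhareid/ → dozuufuhareit.

dozuufuhareit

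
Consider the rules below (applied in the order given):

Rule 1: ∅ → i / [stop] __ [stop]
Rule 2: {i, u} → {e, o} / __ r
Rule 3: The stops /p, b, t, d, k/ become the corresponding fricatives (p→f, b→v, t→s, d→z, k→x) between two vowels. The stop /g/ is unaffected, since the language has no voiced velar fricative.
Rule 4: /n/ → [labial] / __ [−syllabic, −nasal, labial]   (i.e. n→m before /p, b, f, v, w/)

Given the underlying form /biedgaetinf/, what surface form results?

Rule 1 (stop-cluster i-epenthesis): /d/ and /g/ form a stop–stop cluster, so [i] is inserted between them. /biedgaetinf/ → biedigaetinf.
Rule 2 (pre-rhotic lowering): no segment meets the environment; /biedigaetinf/ is unchanged.
Rule 3 (intervocalic spirantization): /d/ is a stop between vowels /e/ and /i/, so it spirantizes to the fricative [z]. /t/ is a stop between vowels /e/ and /i/, so it spirantizes to the fricative [s]. /biedigaetinf/ → biezigaesinf.
Rule 4 (nasal place assimilation): /n/ precedes the labial consonant /f/, so it assimilates in place to [m]. /biezigaesinf/ → biezigaesimf.

biezigaesimf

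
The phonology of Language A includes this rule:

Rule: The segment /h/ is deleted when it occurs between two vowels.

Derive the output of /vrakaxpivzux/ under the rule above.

vrakaxpivzux

No segment of /vrakaxpivzux/ meets the structural description of the rule, so the form surfaces unchanged.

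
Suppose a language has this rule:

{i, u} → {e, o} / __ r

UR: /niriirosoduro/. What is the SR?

nerierosodoro

Scanning /niriirosoduro/: /i/ is a high vowel immediately before /r/, so it lowers to [e]; /i/ at position 4 is not in the conditioning environment; /i/ is a high vowel immediately before /r/, so it lowers to [e]; /u/ is a high vowel immediately before /r/, so it lowers to [o].
Result: [nerierosodoro].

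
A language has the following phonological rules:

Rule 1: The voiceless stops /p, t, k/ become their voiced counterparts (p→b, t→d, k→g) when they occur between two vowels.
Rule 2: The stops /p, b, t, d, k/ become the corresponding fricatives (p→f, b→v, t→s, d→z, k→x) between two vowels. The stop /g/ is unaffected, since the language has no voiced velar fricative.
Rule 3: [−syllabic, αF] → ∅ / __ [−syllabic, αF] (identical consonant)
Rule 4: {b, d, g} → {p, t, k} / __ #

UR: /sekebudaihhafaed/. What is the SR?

Rule 1 (intervocalic voicing): /k/ is a voiceless stop between vowels /e/ and /e/, so it voices to [g]. /sekebudaihhafaed/ → segebudaihhafaed.
Rule 2 (intervocalic spirantization): /b/ is a stop between vowels /e/ and /u/, so it spirantizes to the fricative [v]. /d/ is a stop between vowels /u/ and /a/, so it spirantizes to the fricative [z]. /segebudaihhafaed/ → segevuzaihhafaed.
Rule 3 (degemination): /hh/ is a geminate; the first /h/ deletes. /segevuzaihhafaed/ → segevuzaihafaed.
Rule 4 (final devoicing): /d/ is a voiced stop in word-final position, so it devoices to [t]. /segevuzaihafaed/ → segevuzaihafaet.

segevuzaihafaet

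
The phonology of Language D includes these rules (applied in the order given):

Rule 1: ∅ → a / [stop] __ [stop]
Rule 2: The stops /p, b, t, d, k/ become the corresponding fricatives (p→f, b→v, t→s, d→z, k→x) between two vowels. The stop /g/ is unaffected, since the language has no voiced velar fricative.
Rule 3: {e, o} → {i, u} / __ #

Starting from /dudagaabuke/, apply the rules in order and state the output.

Rule 1 (stop-cluster a-epenthesis): no segment meets the environment; /dudagaabuke/ is unchanged.
Rule 2 (intervocalic spirantization): /d/ is a stop between vowels /u/ and /a/, so it spirantizes to the fricative [z]. /b/ is a stop between vowels /a/ and /u/, so it spirantizes to the fricative [v]. /k/ is a stop between vowels /u/ and /e/, so it spirantizes to the fricative [x]. /dudagaabuke/ → duzagaavuxe.
Rule 3 (final vowel raising): /e/ is a mid vowel in word-final position, so it raises to [i]. /duzagaavuxe/ → duzagaavuxi.

duzagaavuxi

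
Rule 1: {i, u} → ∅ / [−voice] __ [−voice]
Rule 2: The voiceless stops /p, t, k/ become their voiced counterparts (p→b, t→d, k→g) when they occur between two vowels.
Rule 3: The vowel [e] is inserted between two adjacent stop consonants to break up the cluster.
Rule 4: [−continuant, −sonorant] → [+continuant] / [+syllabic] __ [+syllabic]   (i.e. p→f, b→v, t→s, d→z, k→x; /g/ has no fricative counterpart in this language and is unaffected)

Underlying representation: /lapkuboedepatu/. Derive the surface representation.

Rule 1 (high vowel syncope): no segment meets the environment; /lapkuboedepatu/ is unchanged.
Rule 2 (intervocalic voicing): /p/ is a voiceless stop between vowels /e/ and /a/, so it voices to [b]. /t/ is a voiceless stop between vowels /a/ and /u/, so it voices to [d]. /lapkuboedepatu/ → lapkuboedebadu.
Rule 3 (stop-cluster e-epenthesis): /p/ and /k/ form a stop–stop cluster, so [e] is inserted between them. /lapkuboedebadu/ → lapekuboedebadu.
Rule 4 (intervocalic spirantization): /p/ is a stop between vowels /a/ and /e/, so it spirantizes to the fricative [f]. /k/ is a stop between vowels /e/ and /u/, so it spirantizes to the fricative [x]. /b/ is a stop between vowels /u/ and /o/, so it spirantizes to the fricative [v]. /d/ is a stop between vowels /e/ and /e/, so it spirantizes to the fricative [z]. /b/ is a stop between vowels /e/ and /a/, so it spirantizes to the fricative [v]. /d/ is a stop between vowels /a/ and /u/, so it spirantizes to the fricative [z]. /lapekuboedebadu/ → lafexuvoezevazu.

lafexuvoezevazu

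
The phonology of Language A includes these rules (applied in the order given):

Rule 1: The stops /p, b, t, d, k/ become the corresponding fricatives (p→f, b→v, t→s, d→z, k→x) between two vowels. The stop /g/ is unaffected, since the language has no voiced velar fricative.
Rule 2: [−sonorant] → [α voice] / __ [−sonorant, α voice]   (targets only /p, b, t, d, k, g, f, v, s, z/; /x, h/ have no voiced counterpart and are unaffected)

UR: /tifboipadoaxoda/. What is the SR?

Rule 1 (intervocalic spirantization): /p/ is a stop between vowels /i/ and /a/, so it spirantizes to the fricative [f]. /d/ is a stop between vowels /a/ and /o/, so it spirantizes to the fricative [z]. /d/ is a stop between vowels /o/ and /a/, so it spirantizes to the fricative [z]. /tifboipadoaxoda/ → tifboifazoaxoza.
Rule 2 (regressive voicing assimilation): /f/ precedes the voiced obstruent /b/, so it voices to [v] by assimilation. /tifboifazoaxoza/ → tivboifazoaxoza.

tivboifazoaxoza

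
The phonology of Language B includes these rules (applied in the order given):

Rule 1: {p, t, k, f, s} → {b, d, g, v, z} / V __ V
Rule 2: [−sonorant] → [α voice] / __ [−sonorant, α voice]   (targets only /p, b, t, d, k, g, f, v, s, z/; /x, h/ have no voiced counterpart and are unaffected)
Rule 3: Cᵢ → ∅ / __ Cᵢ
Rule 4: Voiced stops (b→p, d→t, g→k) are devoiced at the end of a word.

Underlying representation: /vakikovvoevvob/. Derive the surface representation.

vagigovoevop

Rule 1 (intervocalic voicing): /k/ is a voiceless obstruent between vowels /a/ and /i/, so it voices to [g]. /k/ is a voiceless obstruent between vowels /i/ and /o/, so it voices to [g]. /vakikovvoevvob/ → vagigovvoevvob.
Rule 2 (regressive voicing assimilation): no segment meets the environment; /vagigovvoevvob/ is unchanged.
Rule 3 (degemination): /vv/ is a geminate; the first /v/ deletes. /vv/ is a geminate; the first /v/ deletes. /vagigovvoevvob/ → vagigovoevob.
Rule 4 (final devoicing): /b/ is a voiced stop in word-final position, so it devoices to [p]. /vagigovoevob/ → vagigovoevop.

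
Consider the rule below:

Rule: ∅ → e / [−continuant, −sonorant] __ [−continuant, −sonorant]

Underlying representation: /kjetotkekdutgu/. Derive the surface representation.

/t/ and /k/ form a stop–stop cluster, so [e] is inserted between them.
/k/ and /d/ form a stop–stop cluster, so [e] is inserted between them.
/t/ and /g/ form a stop–stop cluster, so [e] is inserted between them.
Surface form: [kjetotekekedutegu].

kjetotekekedutegu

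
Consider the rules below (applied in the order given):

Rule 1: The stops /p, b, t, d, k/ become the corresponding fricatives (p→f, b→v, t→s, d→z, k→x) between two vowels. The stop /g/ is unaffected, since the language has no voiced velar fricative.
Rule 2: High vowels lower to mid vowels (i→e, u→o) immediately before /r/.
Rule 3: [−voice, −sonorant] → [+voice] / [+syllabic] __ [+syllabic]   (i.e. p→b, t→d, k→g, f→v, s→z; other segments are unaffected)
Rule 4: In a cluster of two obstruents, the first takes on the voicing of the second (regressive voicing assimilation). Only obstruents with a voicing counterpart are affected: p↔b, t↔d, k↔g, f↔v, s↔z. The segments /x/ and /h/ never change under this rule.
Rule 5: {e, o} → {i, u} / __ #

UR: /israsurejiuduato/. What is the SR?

Rule 1 (intervocalic spirantization): /d/ is a stop between vowels /u/ and /u/, so it spirantizes to the fricative [z]. /t/ is a stop between vowels /a/ and /o/, so it spirantizes to the fricative [s]. /israsurejiuduato/ → israsurejiuzuaso.
Rule 2 (pre-rhotic lowering): /u/ is a high vowel immediately before /r/, so it lowers to [o]. /israsurejiuzuaso/ → israsorejiuzuaso.
Rule 3 (intervocalic voicing): /s/ is a voiceless obstruent between vowels /a/ and /o/, so it voices to [z]. /s/ is a voiceless obstruent between vowels /a/ and /o/, so it voices to [z]. /israsorejiuzuaso/ → israzorejiuzuazo.
Rule 4 (regressive voicing assimilation): no segment meets the environment; /israzorejiuzuazo/ is unchanged.
Rule 5 (final vowel raising): /o/ is a mid vowel in word-final position, so it raises to [u]. /israzorejiuzuazo/ → israzorejiuzuazu.

israzorejiuzuazu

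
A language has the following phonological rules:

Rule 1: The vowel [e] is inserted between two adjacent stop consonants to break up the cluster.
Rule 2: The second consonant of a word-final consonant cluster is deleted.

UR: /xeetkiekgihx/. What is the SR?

xeetekiekegih

Rule 1 (stop-cluster e-epenthesis): /t/ and /k/ form a stop–stop cluster, so [e] is inserted between them. /k/ and /g/ form a stop–stop cluster, so [e] is inserted between them. /xeetkiekgihx/ → xeetekiekegihx.
Rule 2 (final cluster simplification): /x/ is the second consonant of a word-final cluster /hx/, so it deletes. /xeetekiekegihx/ → xeetekiekegih.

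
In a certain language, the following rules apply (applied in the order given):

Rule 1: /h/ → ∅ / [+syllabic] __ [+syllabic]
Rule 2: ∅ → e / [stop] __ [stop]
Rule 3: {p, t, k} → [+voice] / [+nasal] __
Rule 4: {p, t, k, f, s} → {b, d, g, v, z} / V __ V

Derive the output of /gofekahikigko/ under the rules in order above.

govegaigigego

Rule 1 (intervocalic h-deletion): /h/ occurs between vowels /a/ and /i/, so it deletes. /gofekahikigko/ → gofekaikigko.
Rule 2 (stop-cluster e-epenthesis): /g/ and /k/ form a stop–stop cluster, so [e] is inserted between them. /gofekaikigko/ → gofekaikigeko.
Rule 3 (post-nasal voicing): no segment meets the environment; /gofekaikigeko/ is unchanged.
Rule 4 (intervocalic voicing): /f/ is a voiceless obstruent between vowels /o/ and /e/, so it voices to [v]. /k/ is a voiceless obstruent between vowels /e/ and /a/, so it voices to [g]. /k/ is a voiceless obstruent between vowels /i/ and /i/, so it voices to [g]. /k/ is a voiceless obstruent between vowels /e/ and /o/, so it voices to [g]. /gofekaikigeko/ → govegaigigego.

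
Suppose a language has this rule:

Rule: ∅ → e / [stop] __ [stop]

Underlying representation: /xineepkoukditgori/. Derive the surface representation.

/p/ and /k/ form a stop–stop cluster, so [e] is inserted between them.
/k/ and /d/ form a stop–stop cluster, so [e] is inserted between them.
/t/ and /g/ form a stop–stop cluster, so [e] is inserted between them.
Surface form: [xineepekoukeditegori].

xineepekoukeditegori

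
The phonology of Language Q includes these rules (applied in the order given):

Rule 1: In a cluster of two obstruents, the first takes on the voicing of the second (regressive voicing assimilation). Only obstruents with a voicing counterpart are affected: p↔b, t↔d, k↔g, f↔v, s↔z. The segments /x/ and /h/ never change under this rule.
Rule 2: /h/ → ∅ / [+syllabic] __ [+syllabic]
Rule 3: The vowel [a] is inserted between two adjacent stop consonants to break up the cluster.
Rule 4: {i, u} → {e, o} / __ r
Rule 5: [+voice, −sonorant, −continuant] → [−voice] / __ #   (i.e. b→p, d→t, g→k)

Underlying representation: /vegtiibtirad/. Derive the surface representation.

Rule 1 (regressive voicing assimilation): /g/ precedes the voiceless obstruent /t/, so it devoices to [k] by assimilation. /b/ precedes the voiceless obstruent /t/, so it devoices to [p] by assimilation. /vegtiibtirad/ → vektiiptirad.
Rule 2 (intervocalic h-deletion): no segment meets the environment; /vektiiptirad/ is unchanged.
Rule 3 (stop-cluster a-epenthesis): /k/ and /t/ form a stop–stop cluster, so [a] is inserted between them. /p/ and /t/ form a stop–stop cluster, so [a] is inserted between them. /vektiiptirad/ → vekatiipatirad.
Rule 4 (pre-rhotic lowering): /i/ is a high vowel immediately before /r/, so it lowers to [e]. /vekatiipatirad/ → vekatiipaterad.
Rule 5 (final devoicing): /d/ is a voiced stop in word-final position, so it devoices to [t]. /vekatiipaterad/ → vekatiipaterat.

vekatiipaterat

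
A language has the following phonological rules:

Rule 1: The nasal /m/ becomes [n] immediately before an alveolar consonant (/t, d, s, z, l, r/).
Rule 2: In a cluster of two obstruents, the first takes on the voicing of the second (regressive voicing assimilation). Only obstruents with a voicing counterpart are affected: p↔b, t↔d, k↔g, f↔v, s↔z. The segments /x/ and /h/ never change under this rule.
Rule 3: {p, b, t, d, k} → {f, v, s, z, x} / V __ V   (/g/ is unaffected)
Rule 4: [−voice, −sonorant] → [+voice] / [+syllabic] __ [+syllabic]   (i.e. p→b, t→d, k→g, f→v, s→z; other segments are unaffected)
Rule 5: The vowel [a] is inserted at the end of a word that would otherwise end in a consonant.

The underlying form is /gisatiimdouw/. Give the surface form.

Rule 1 (nasal place assimilation): /m/ precedes the alveolar consonant /d/, so it assimilates in place to [n]. /gisatiimdouw/ → gisatiindouw.
Rule 2 (regressive voicing assimilation): no segment meets the environment; /gisatiindouw/ is unchanged.
Rule 3 (intervocalic spirantization): /t/ is a stop between vowels /a/ and /i/, so it spirantizes to the fricative [s]. /gisatiindouw/ → gisasiindouw.
Rule 4 (intervocalic voicing): /s/ is a voiceless obstruent between vowels /i/ and /a/, so it voices to [z]. /s/ is a voiceless obstruent between vowels /a/ and /i/, so it voices to [z]. /gisasiindouw/ → gizaziindouw.
Rule 5 (final a-epenthesis): the form ends in the consonant /w/, so [a] is inserted word-finally. /gizaziindouw/ → gizaziindouwa.

gizaziindouwa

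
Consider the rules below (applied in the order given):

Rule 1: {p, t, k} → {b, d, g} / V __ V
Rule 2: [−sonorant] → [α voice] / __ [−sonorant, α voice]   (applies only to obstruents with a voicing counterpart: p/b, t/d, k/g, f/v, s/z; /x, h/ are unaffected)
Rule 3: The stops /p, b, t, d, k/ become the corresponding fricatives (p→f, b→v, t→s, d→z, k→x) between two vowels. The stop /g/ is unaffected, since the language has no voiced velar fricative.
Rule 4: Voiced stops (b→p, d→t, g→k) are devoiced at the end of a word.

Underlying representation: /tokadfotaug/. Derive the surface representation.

Rule 1 (intervocalic voicing): /k/ is a voiceless stop between vowels /o/ and /a/, so it voices to [g]. /t/ is a voiceless stop between vowels /o/ and /a/, so it voices to [d]. /tokadfotaug/ → togadfodaug.
Rule 2 (regressive voicing assimilation): /d/ precedes the voiceless obstruent /f/, so it devoices to [t] by assimilation. /togadfodaug/ → togatfodaug.
Rule 3 (intervocalic spirantization): /d/ is a stop between vowels /o/ and /a/, so it spirantizes to the fricative [z]. /togatfodaug/ → togatfozaug.
Rule 4 (final devoicing): /g/ is a voiced stop in word-final position, so it devoices to [k]. /togatfozaug/ → togatfozauk.

togatfozauk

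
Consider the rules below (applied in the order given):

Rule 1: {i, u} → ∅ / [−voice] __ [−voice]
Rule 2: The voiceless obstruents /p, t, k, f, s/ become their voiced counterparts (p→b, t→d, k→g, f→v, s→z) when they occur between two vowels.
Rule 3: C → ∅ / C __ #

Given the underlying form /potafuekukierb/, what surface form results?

Rule 1 (high vowel syncope): /u/ is a high vowel flanked by voiceless consonants /k/ and /k/, so it deletes. /potafuekukierb/ → potafuekkierb.
Rule 2 (intervocalic voicing): /t/ is a voiceless obstruent between vowels /o/ and /a/, so it voices to [d]. /f/ is a voiceless obstruent between vowels /a/ and /u/, so it voices to [v]. /potafuekkierb/ → podavuekkierb.
Rule 3 (final cluster simplification): /b/ is the second consonant of a word-final cluster /rb/, so it deletes. /podavuekkierb/ → podavuekkier.

podavuekkier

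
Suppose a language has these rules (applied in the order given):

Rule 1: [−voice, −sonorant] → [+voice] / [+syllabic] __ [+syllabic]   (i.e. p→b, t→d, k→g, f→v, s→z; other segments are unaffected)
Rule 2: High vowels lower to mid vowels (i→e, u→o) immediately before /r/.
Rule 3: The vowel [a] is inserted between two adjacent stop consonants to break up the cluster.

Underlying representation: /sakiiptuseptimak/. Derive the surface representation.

Rule 1 (intervocalic voicing): /k/ is a voiceless obstruent between vowels /a/ and /i/, so it voices to [g]. /s/ is a voiceless obstruent between vowels /u/ and /e/, so it voices to [z]. /sakiiptuseptimak/ → sagiiptuzeptimak.
Rule 2 (pre-rhotic lowering): no segment meets the environment; /sagiiptuzeptimak/ is unchanged.
Rule 3 (stop-cluster a-epenthesis): /p/ and /t/ form a stop–stop cluster, so [a] is inserted between them. /p/ and /t/ form a stop–stop cluster, so [a] is inserted between them. /sagiiptuzeptimak/ → sagiipatuzepatimak.

sagiipatuzepatimak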